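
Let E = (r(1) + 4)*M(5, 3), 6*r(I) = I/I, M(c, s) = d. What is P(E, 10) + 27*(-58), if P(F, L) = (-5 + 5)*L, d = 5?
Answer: -1566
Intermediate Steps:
M(c, s) = 5
r(I) = 1/6 (r(I) = (I/I)/6 = (1/6)*1 = 1/6)
E = 125/6 (E = (1/6 + 4)*5 = (25/6)*5 = 125/6 ≈ 20.833)
P(F, L) = 0 (P(F, L) = 0*L = 0)
P(E, 10) + 27*(-58) = 0 + 27*(-58) = 0 - 1566 = -1566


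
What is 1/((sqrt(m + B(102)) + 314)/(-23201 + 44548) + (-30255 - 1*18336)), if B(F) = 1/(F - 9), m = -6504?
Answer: -2059265550202773/100061742059493524588 - 21347*I*sqrt(56253003)/100061742059493524588 ≈ -2.058e-5 - 1.6001e-12*I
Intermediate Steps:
B(F) = 1/(-9 + F)
1/((sqrt(m + B(102)) + 314)/(-23201 + 44548) + (-30255 - 1*18336)) = 1/((sqrt(-6504 + 1/(-9 + 102)) + 314)/(-23201 + 44548) + (-30255 - 1*18336)) = 1/((sqrt(-6504 + 1/93) + 314)/21347 + (-30255 - 18336)) = 1/((sqrt(-6504 + 1/93) + 314)*(1/21347) - 48591) = 1/((sqrt(-604871/93) + 314)*(1/21347) - 48591) = 1/((I*sqrt(56253003)/93 + 314)*(1/21347) - 48591) = 1/((314 + I*sqrt(56253003)/93)*(1/21347) - 48591) = 1/((314/21347 + I*sqrt(56253003)/1985271) - 48591) = 1/(-1037271763/21347 + I*sqrt(56253003)/1985271)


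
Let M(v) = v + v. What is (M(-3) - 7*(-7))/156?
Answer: 43/156 ≈ 0.27564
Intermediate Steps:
M(v) = 2*v
(M(-3) - 7*(-7))/156 = (2*(-3) - 7*(-7))/156 = (-6 + 49)*(1/156) = 43*(1/156) = 43/156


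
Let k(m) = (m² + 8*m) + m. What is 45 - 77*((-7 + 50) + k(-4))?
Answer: -1726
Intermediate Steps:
k(m) = m² + 9*m
45 - 77*((-7 + 50) + k(-4)) = 45 - 77*((-7 + 50) - 4*(9 - 4)) = 45 - 77*(43 - 4*5) = 45 - 77*(43 - 20) = 45 - 77*23 = 45 - 1771 = -1726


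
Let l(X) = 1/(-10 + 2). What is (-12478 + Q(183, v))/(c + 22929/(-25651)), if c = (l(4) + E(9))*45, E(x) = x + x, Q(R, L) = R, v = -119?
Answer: -2523032360/164880753 ≈ -15.302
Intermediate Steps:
l(X) = -1/8 (l(X) = 1/(-8) = -1/8)
E(x) = 2*x
c = 6435/8 (c = (-1/8 + 2*9)*45 = (-1/8 + 18)*45 = (143/8)*45 = 6435/8 ≈ 804.38)
(-12478 + Q(183, v))/(c + 22929/(-25651)) = (-12478 + 183)/(6435/8 + 22929/(-25651)) = -12295/(6435/8 + 22929*(-1/25651)) = -12295/(6435/8 - 22929/25651) = -12295/164880753/205208 = -12295*205208/164880753 = -2523032360/164880753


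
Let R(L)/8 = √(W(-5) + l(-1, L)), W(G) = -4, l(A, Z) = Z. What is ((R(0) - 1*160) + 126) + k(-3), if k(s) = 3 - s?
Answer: -28 + 16*I ≈ -28.0 + 16.0*I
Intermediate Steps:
R(L) = 8*√(-4 + L)
((R(0) - 1*160) + 126) + k(-3) = ((8*√(-4 + 0) - 1*160) + 126) + (3 - 1*(-3)) = ((8*√(-4) - 160) + 126) + (3 + 3) = ((8*(2*I) - 160) + 126) + 6 = ((16*I - 160) + 126) + 6 = ((-160 + 16*I) + 126) + 6 = (-34 + 16*I) + 6 = -28 + 16*I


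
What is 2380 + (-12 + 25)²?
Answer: 2549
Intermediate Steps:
2380 + (-12 + 25)² = 2380 + 13² = 2380 + 169 = 2549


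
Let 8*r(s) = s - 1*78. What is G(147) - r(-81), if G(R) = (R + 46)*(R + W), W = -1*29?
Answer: 182351/8 ≈ 22794.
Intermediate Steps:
r(s) = -39/4 + s/8 (r(s) = (s - 1*78)/8 = (s - 78)/8 = (-78 + s)/8 = -39/4 + s/8)
W = -29
G(R) = (-29 + R)*(46 + R) (G(R) = (R + 46)*(R - 29) = (46 + R)*(-29 + R) = (-29 + R)*(46 + R))
G(147) - r(-81) = (-1334 + 147**2 + 17*147) - (-39/4 + (1/8)*(-81)) = (-1334 + 21609 + 2499) - (-39/4 - 81/8) = 22774 - 1*(-159/8) = 22774 + 159/8 = 182351/8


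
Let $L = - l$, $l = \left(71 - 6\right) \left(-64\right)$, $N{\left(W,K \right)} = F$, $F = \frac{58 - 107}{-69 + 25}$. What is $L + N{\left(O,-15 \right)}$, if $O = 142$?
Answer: $\frac{183089}{44} \approx 4161.1$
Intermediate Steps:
$F = \frac{49}{44}$ ($F = - \frac{49}{-44} = \left(-49\right) \left(- \frac{1}{44}\right) = \frac{49}{44} \approx 1.1136$)
$N{\left(W,K \right)} = \frac{49}{44}$
$l = -4160$ ($l = 65 \left(-64\right) = -4160$)
$L = 4160$ ($L = \left(-1\right) \left(-4160\right) = 4160$)
$L + N{\left(O,-15 \right)} = 4160 + \frac{49}{44} = \frac{183089}{44}$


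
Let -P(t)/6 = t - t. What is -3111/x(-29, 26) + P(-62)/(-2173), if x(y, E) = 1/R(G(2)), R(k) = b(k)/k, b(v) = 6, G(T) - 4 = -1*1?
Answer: -6222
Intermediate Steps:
G(T) = 3 (G(T) = 4 - 1*1 = 4 - 1 = 3)
R(k) = 6/k
P(t) = 0 (P(t) = -6*(t - t) = -6*0 = 0)
x(y, E) = ½ (x(y, E) = 1/(6/3) = 1/(6*(⅓)) = 1/2 = ½)
-3111/x(-29, 26) + P(-62)/(-2173) = -3111/½ + 0/(-2173) = -3111*2 + 0*(-1/2173) = -6222 + 0 = -6222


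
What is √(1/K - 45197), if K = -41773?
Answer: I*√78868020601986/41773 ≈ 212.6*I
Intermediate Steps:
√(1/K - 45197) = √(1/(-41773) - 45197) = √(-1/41773 - 45197) = √(-1888014282/41773) = I*√78868020601986/41773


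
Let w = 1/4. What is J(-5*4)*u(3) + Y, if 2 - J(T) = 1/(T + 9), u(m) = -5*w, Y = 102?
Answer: 4373/44 ≈ 99.386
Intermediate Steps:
w = ¼ ≈ 0.25000
u(m) = -5/4 (u(m) = -5*¼ = -5/4)
J(T) = 2 - 1/(9 + T) (J(T) = 2 - 1/(T + 9) = 2 - 1/(9 + T))
J(-5*4)*u(3) + Y = ((17 + 2*(-5*4))/(9 - 5*4))*(-5/4) + 102 = ((17 + 2*(-20))/(9 - 20))*(-5/4) + 102 = ((17 - 40)/(-11))*(-5/4) + 102 = -1/11*(-23)*(-5/4) + 102 = (23/11)*(-5/4) + 102 = -115/44 + 102 = 4373/44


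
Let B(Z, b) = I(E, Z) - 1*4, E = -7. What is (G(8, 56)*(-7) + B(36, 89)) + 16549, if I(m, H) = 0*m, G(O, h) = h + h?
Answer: 15761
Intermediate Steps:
G(O, h) = 2*h
I(m, H) = 0
B(Z, b) = -4 (B(Z, b) = 0 - 1*4 = 0 - 4 = -4)
(G(8, 56)*(-7) + B(36, 89)) + 16549 = ((2*56)*(-7) - 4) + 16549 = (112*(-7) - 4) + 16549 = (-784 - 4) + 16549 = -788 + 16549 = 15761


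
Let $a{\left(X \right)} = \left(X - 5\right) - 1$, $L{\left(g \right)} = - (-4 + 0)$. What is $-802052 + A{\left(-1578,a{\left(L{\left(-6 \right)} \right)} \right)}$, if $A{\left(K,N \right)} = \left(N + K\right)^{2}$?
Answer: $1694348$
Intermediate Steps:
$L{\left(g \right)} = 4$ ($L{\left(g \right)} = \left(-1\right) \left(-4\right) = 4$)
$a{\left(X \right)} = -6 + X$ ($a{\left(X \right)} = \left(-5 + X\right) - 1 = -6 + X$)
$A{\left(K,N \right)} = \left(K + N\right)^{2}$
$-802052 + A{\left(-1578,a{\left(L{\left(-6 \right)} \right)} \right)} = -802052 + \left(-1578 + \left(-6 + 4\right)\right)^{2} = -802052 + \left(-1578 - 2\right)^{2} = -802052 + \left(-1580\right)^{2} = -802052 + 2496400 = 1694348$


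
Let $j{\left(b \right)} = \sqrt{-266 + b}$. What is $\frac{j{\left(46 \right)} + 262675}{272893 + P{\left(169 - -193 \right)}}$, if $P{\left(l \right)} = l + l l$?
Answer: $\frac{37525}{57757} + \frac{2 i \sqrt{55}}{404299} \approx 0.6497 + 3.6687 \cdot 10^{-5} i$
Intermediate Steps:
$P{\left(l \right)} = l + l^{2}$
$\frac{j{\left(46 \right)} + 262675}{272893 + P{\left(169 - -193 \right)}} = \frac{\sqrt{-266 + 46} + 262675}{272893 + \left(169 - -193\right) \left(1 + \left(169 - -193\right)\right)} = \frac{\sqrt{-220} + 262675}{272893 + \left(169 + 193\right) \left(1 + \left(169 + 193\right)\right)} = \frac{2 i \sqrt{55} + 262675}{272893 + 362 \left(1 + 362\right)} = \frac{262675 + 2 i \sqrt{55}}{272893 + 362 \cdot 363} = \frac{262675 + 2 i \sqrt{55}}{272893 + 131406} = \frac{262675 + 2 i \sqrt{55}}{404299} = \left(262675 + 2 i \sqrt{55}\right) \frac{1}{404299} = \frac{37525}{57757} + \frac{2 i \sqrt{55}}{404299}$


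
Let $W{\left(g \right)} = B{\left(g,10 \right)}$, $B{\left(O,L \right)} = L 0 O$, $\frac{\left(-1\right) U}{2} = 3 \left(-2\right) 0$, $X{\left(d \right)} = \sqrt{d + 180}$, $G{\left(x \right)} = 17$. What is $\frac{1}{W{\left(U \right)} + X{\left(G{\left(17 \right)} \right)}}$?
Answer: $\frac{\sqrt{197}}{197} \approx 0.071247$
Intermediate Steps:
$X{\left(d \right)} = \sqrt{180 + d}$
$U = 0$ ($U = - 2 \cdot 3 \left(-2\right) 0 = - 2 \left(\left(-6\right) 0\right) = \left(-2\right) 0 = 0$)
$B{\left(O,L \right)} = 0$ ($B{\left(O,L \right)} = 0 O = 0$)
$W{\left(g \right)} = 0$
$\frac{1}{W{\left(U \right)} + X{\left(G{\left(17 \right)} \right)}} = \frac{1}{0 + \sqrt{180 + 17}} = \frac{1}{0 + \sqrt{197}} = \frac{1}{\sqrt{197}} = \frac{\sqrt{197}}{197}$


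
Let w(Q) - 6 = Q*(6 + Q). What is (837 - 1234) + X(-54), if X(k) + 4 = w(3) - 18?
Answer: -386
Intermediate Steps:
w(Q) = 6 + Q*(6 + Q)
X(k) = 11 (X(k) = -4 + ((6 + 3² + 6*3) - 18) = -4 + ((6 + 9 + 18) - 18) = -4 + (33 - 18) = -4 + 15 = 11)
(837 - 1234) + X(-54) = (837 - 1234) + 11 = -397 + 11 = -386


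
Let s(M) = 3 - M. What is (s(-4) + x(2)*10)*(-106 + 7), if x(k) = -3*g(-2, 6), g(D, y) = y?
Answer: 17127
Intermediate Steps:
x(k) = -18 (x(k) = -3*6 = -18)
(s(-4) + x(2)*10)*(-106 + 7) = ((3 - 1*(-4)) - 18*10)*(-106 + 7) = ((3 + 4) - 180)*(-99) = (7 - 180)*(-99) = -173*(-99) = 17127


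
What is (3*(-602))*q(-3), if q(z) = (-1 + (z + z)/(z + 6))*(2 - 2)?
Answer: 0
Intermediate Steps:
q(z) = 0 (q(z) = (-1 + (2*z)/(6 + z))*0 = (-1 + 2*z/(6 + z))*0 = 0)
(3*(-602))*q(-3) = (3*(-602))*0 = -1806*0 = 0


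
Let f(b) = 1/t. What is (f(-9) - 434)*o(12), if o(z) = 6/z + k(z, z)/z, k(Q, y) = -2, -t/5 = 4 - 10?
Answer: -13019/90 ≈ -144.66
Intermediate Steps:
t = 30 (t = -5*(4 - 10) = -5*(-6) = 30)
f(b) = 1/30
o(z) = 4/z (o(z) = 6/z - 2/z = 4/z)
(f(-9) - 434)*o(12) = (1/30 - 434)*(4/12) = -26038/(15*12) = -13019/30*⅓ = -13019/90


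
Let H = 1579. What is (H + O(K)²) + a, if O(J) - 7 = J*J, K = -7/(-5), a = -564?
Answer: 684551/625 ≈ 1095.3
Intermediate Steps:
K = 7/5 (K = -7*(-⅕) = 7/5 ≈ 1.4000)
O(J) = 7 + J² (O(J) = 7 + J*J = 7 + J²)
(H + O(K)²) + a = (1579 + (7 + (7/5)²)²) - 564 = (1579 + (7 + 49/25)²) - 564 = (1579 + (224/25)²) - 564 = (1579 + 50176/625) - 564 = 1037051/625 - 564 = 684551/625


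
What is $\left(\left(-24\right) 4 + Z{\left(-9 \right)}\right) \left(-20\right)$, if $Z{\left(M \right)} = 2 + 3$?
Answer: $1820$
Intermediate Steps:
$Z{\left(M \right)} = 5$
$\left(\left(-24\right) 4 + Z{\left(-9 \right)}\right) \left(-20\right) = \left(\left(-24\right) 4 + 5\right) \left(-20\right) = \left(-96 + 5\right) \left(-20\right) = \left(-91\right) \left(-20\right) = 1820$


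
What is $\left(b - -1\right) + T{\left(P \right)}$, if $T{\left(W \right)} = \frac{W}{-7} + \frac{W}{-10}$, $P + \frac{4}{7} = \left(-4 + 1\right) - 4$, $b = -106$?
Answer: $- \frac{50549}{490} \approx -103.16$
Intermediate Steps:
$P = - \frac{53}{7}$ ($P = - \frac{4}{7} + \left(\left(-4 + 1\right) - 4\right) = - \frac{4}{7} - 7 = - \frac{53}{7} \approx -7.5714$)
$T{\left(W \right)} = - \frac{17 W}{70}$ ($T{\left(W \right)} = W \left(- \frac{1}{7}\right) + W \left(- \frac{1}{10}\right) = - \frac{W}{7} - \frac{W}{10} = - \frac{17 W}{70}$)
$\left(b - -1\right) + T{\left(P \right)} = \left(-106 - -1\right) - - \frac{901}{490} = \left(-106 + 1\right) + \frac{901}{490} = -105 + \frac{901}{490} = - \frac{50549}{490}$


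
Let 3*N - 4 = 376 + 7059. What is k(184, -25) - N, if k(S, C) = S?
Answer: -6887/3 ≈ -2295.7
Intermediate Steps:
N = 7439/3 (N = 4/3 + (376 + 7059)/3 = 4/3 + (1/3)*7435 = 4/3 + 7435/3 = 7439/3 ≈ 2479.7)
k(184, -25) - N = 184 - 1*7439/3 = 184 - 7439/3 = -6887/3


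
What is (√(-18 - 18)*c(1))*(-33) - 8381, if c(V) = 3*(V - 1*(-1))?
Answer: -8381 - 1188*I ≈ -8381.0 - 1188.0*I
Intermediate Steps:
c(V) = 3 + 3*V (c(V) = 3*(V + 1) = 3*(1 + V) = 3 + 3*V)
(√(-18 - 18)*c(1))*(-33) - 8381 = (√(-18 - 18)*(3 + 3*1))*(-33) - 8381 = (√(-36)*(3 + 3))*(-33) - 8381 = ((6*I)*6)*(-33) - 8381 = (36*I)*(-33) - 8381 = -1188*I - 8381 = -8381 - 1188*I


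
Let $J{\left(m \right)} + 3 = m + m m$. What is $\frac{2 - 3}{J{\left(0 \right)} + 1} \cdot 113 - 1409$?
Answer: $- \frac{2705}{2} \approx -1352.5$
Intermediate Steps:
$J{\left(m \right)} = -3 + m + m^{2}$ ($J{\left(m \right)} = -3 + \left(m + m m\right) = -3 + \left(m + m^{2}\right) = -3 + m + m^{2}$)
$\frac{2 - 3}{J{\left(0 \right)} + 1} \cdot 113 - 1409 = \frac{2 - 3}{\left(-3 + 0 + 0^{2}\right) + 1} \cdot 113 - 1409 = - \frac{1}{\left(-3 + 0 + 0\right) + 1} \cdot 113 - 1409 = - \frac{1}{-3 + 1} \cdot 113 - 1409 = - \frac{1}{-2} \cdot 113 - 1409 = \left(-1\right) \left(- \frac{1}{2}\right) 113 - 1409 = \frac{1}{2} \cdot 113 - 1409 = \frac{113}{2} - 1409 = - \frac{2705}{2}$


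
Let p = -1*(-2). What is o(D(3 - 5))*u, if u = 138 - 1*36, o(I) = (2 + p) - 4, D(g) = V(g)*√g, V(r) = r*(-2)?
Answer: 0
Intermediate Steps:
V(r) = -2*r
p = 2
D(g) = -2*g^(3/2) (D(g) = (-2*g)*√g = -2*g^(3/2))
o(I) = 0 (o(I) = (2 + 2) - 4 = 4 - 4 = 0)
u = 102 (u = 138 - 36 = 102)
o(D(3 - 5))*u = 0*102 = 0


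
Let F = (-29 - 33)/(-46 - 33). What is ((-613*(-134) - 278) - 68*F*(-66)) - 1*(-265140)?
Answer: 27691572/79 ≈ 3.5053e+5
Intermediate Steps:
F = 62/79 (F = -62/(-79) = -62*(-1/79) = 62/79 ≈ 0.78481)
((-613*(-134) - 278) - 68*F*(-66)) - 1*(-265140) = ((-613*(-134) - 278) - 68*(62/79)*(-66)) - 1*(-265140) = ((82142 - 278) - 4216*(-66)/79) + 265140 = (81864 - 1*(-278256/79)) + 265140 = (81864 + 278256/79) + 265140 = 6745512/79 + 265140 = 27691572/79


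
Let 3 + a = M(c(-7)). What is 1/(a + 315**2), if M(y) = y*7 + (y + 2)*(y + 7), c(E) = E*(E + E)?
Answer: 1/110408 ≈ 9.0573e-6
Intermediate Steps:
c(E) = 2*E**2 (c(E) = E*(2*E) = 2*E**2)
M(y) = 7*y + (2 + y)*(7 + y)
a = 11183 (a = -3 + (14 + (2*(-7)**2)**2 + 16*(2*(-7)**2)) = -3 + (14 + (2*49)**2 + 16*(2*49)) = -3 + (14 + 98**2 + 16*98) = -3 + (14 + 9604 + 1568) = -3 + 11186 = 11183)
1/(a + 315**2) = 1/(11183 + 315**2) = 1/(11183 + 99225) = 1/110408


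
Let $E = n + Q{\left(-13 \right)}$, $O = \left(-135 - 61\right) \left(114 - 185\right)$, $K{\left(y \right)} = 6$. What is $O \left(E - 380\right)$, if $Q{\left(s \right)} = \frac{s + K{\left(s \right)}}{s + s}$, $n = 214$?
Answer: $- \frac{29982022}{13} \approx -2.3063 \cdot 10^{6}$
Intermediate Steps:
$O = 13916$ ($O = \left(-196\right) \left(-71\right) = 13916$)
$Q{\left(s \right)} = \frac{6 + s}{2 s}$ ($Q{\left(s \right)} = \frac{s + 6}{s + s} = \frac{6 + s}{2 s}$)
$E = \frac{5571}{26}$ ($E = 214 + \frac{6 - 13}{2 \left(-13\right)} = 214 + \frac{1}{2} \left(- \frac{1}{13}\right) \left(-7\right) = 214 + \frac{7}{26} = \frac{5571}{26} \approx 214.27$)
$O \left(E - 380\right) = 13916 \left(\frac{5571}{26} - 380\right) = 13916 \left(- \frac{4309}{26}\right) = - \frac{29982022}{13}$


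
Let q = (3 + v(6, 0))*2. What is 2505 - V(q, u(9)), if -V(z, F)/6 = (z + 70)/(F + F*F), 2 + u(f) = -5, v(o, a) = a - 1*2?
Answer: 17607/7 ≈ 2515.3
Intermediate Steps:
v(o, a) = -2 + a (v(o, a) = a - 2 = -2 + a)
q = 2 (q = (3 + (-2 + 0))*2 = (3 - 2)*2 = 1*2 = 2)
u(f) = -7 (u(f) = -2 - 5 = -7)
V(z, F) = -6*(70 + z)/(F + F²) (V(z, F) = -6*(z + 70)/(F + F*F) = -6*(70 + z)/(F + F²))
2505 - V(q, u(9)) = 2505 - 6*(-70 - 1*2)/((-7)*(1 - 7)) = 2505 - 6*(-1)*(-70 - 2)/(7*(-6)) = 2505 - 6*(-1)*(-1)*(-72)/(7*6) = 2505 - 1*(-72/7) = 2505 + 72/7 = 17607/7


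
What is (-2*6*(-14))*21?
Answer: 3528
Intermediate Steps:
(-2*6*(-14))*21 = -12*(-14)*21 = 168*21 = 3528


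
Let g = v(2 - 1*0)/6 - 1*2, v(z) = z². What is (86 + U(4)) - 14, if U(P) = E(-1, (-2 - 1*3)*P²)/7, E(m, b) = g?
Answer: 1508/21 ≈ 71.810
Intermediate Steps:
g = -4/3 (g = (2 - 1*0)²/6 - 1*2 = (2 + 0)²*(⅙) - 2 = 2²*(⅙) - 2 = 4*(⅙) - 2 = ⅔ - 2 = -4/3 ≈ -1.3333)
E(m, b) = -4/3
U(P) = -4/21 (U(P) = -4/3/7 = -4/3*⅐ = -4/21)
(86 + U(4)) - 14 = (86 - 4/21) - 14 = 1802/21 - 14 = 1508/21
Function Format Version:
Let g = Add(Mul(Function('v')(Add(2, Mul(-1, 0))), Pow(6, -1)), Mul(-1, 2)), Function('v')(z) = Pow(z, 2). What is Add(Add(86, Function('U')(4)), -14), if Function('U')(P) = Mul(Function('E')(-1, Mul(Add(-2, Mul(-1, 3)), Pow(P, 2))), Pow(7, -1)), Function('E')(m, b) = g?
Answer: Rational(1508, 21) ≈ 71.810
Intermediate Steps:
g = Rational(-4, 3) (g = Add(Mul(Pow(Add(2, Mul(-1, 0)), 2), Pow(6, -1)), Mul(-1, 2)) = Add(Mul(Pow(Add(2, 0), 2), Rational(1, 6)), -2) = Add(Mul(Pow(2, 2), Rational(1, 6)), -2) = Add(Mul(4, Rational(1, 6)), -2) = Add(Rational(2, 3), -2) = Rational(-4, 3) ≈ -1.3333)
Function('E')(m, b) = Rational(-4, 3)
Function('U')(P) = Rational(-4, 21) (Function('U')(P) = Mul(Rational(-4, 3), Pow(7, -1)) = Mul(Rational(-4, 3), Rational(1, 7)) = Rational(-4, 21))
Add(Add(86, Function('U')(4)), -14) = Add(Add(86, Rational(-4, 21)), -14) = Add(Rational(1802, 21), -14) = Rational(1508, 21)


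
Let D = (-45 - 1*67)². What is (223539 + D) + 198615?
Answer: 434698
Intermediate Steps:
D = 12544 (D = (-45 - 67)² = (-112)² = 12544)
(223539 + D) + 198615 = (223539 + 12544) + 198615 = 236083 + 198615 = 434698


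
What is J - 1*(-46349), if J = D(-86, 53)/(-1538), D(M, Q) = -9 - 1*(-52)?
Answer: 71284719/1538 ≈ 46349.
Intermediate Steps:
D(M, Q) = 43 (D(M, Q) = -9 + 52 = 43)
J = -43/1538 (J = 43/(-1538) = 43*(-1/1538) = -43/1538 ≈ -0.027958)
J - 1*(-46349) = -43/1538 - 1*(-46349) = -43/1538 + 46349 = 71284719/1538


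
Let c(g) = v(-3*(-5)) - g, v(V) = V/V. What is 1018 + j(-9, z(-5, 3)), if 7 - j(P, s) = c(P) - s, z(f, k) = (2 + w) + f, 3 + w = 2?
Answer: 1011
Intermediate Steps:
w = -1 (w = -3 + 2 = -1)
v(V) = 1
c(g) = 1 - g
z(f, k) = 1 + f (z(f, k) = (2 - 1) + f = 1 + f)
j(P, s) = 6 + P + s (j(P, s) = 7 - ((1 - P) - s) = 7 - (1 - P - s) = 7 + (-1 + P + s) = 6 + P + s)
1018 + j(-9, z(-5, 3)) = 1018 + (6 - 9 + (1 - 5)) = 1018 + (6 - 9 - 4) = 1018 - 7 = 1011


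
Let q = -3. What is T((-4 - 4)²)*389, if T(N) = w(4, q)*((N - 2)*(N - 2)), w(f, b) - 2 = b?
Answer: -1495316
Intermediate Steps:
w(f, b) = 2 + b
T(N) = -(-2 + N)² (T(N) = (2 - 3)*((N - 2)*(N - 2)) = -(-2 + N)*(-2 + N) = -(-2 + N)²)
T((-4 - 4)²)*389 = -(-2 + (-4 - 4)²)²*389 = -(-2 + (-8)²)²*389 = -(-2 + 64)²*389 = -1*62²*389 = -1*3844*389 = -3844*389 = -1495316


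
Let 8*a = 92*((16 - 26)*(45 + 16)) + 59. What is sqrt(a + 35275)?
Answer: sqrt(452278)/4 ≈ 168.13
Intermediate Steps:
a = -56061/8 (a = (92*((16 - 26)*(45 + 16)) + 59)/8 = (92*(-10*61) + 59)/8 = (92*(-610) + 59)/8 = (-56120 + 59)/8 = (1/8)*(-56061) = -56061/8 ≈ -7007.6)
sqrt(a + 35275) = sqrt(-56061/8 + 35275) = sqrt(226139/8) = sqrt(452278)/4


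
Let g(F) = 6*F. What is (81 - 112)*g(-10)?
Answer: 1860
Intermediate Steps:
(81 - 112)*g(-10) = (81 - 112)*(6*(-10)) = -31*(-60) = 1860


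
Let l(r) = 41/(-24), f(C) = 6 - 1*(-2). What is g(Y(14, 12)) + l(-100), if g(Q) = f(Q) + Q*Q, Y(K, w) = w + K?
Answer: 16375/24 ≈ 682.29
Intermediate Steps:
f(C) = 8 (f(C) = 6 + 2 = 8)
Y(K, w) = K + w
g(Q) = 8 + Q² (g(Q) = 8 + Q*Q = 8 + Q²)
l(r) = -41/24 (l(r) = 41*(-1/24) = -41/24)
g(Y(14, 12)) + l(-100) = (8 + (14 + 12)²) - 41/24 = (8 + 26²) - 41/24 = (8 + 676) - 41/24 = 684 - 41/24 = 16375/24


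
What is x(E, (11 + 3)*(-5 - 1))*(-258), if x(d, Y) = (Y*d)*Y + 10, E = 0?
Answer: -2580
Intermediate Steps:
x(d, Y) = 10 + d*Y² (x(d, Y) = d*Y² + 10 = 10 + d*Y²)
x(E, (11 + 3)*(-5 - 1))*(-258) = (10 + 0*((11 + 3)*(-5 - 1))²)*(-258) = (10 + 0*(14*(-6))²)*(-258) = (10 + 0*(-84)²)*(-258) = (10 + 0*7056)*(-258) = (10 + 0)*(-258) = 10*(-258) = -2580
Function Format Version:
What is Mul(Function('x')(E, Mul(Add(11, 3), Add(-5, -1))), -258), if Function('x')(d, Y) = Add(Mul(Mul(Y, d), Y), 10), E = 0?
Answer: -2580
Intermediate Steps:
Function('x')(d, Y) = Add(10, Mul(d, Pow(Y, 2))) (Function('x')(d, Y) = Add(Mul(d, Pow(Y, 2)), 10) = Add(10, Mul(d, Pow(Y, 2))))
Mul(Function('x')(E, Mul(Add(11, 3), Add(-5, -1))), -258) = Mul(Add(10, Mul(0, Pow(Mul(Add(11, 3), Add(-5, -1)), 2))), -258) = Mul(Add(10, Mul(0, Pow(Mul(14, -6), 2))), -258) = Mul(Add(10, Mul(0, Pow(-84, 2))), -258) = Mul(Add(10, Mul(0, 7056)), -258) = Mul(Add(10, 0), -258) = Mul(10, -258) = -2580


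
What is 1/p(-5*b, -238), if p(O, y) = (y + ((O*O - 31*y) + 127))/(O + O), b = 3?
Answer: -15/3746 ≈ -0.0040043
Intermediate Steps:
p(O, y) = (127 + O² - 30*y)/(2*O) (p(O, y) = (y + ((O² - 31*y) + 127))/((2*O)) = (y + (127 + O² - 31*y))*(1/(2*O)) = (127 + O² - 30*y)*(1/(2*O)) = (127 + O² - 30*y)/(2*O))
1/p(-5*b, -238) = 1/((127 + (-5*3)² - 30*(-238))/(2*((-5*3)))) = 1/((½)*(127 + (-15)² + 7140)/(-15)) = 1/((½)*(-1/15)*(127 + 225 + 7140)) = 1/((½)*(-1/15)*7492) = 1/(-3746/15) = -15/3746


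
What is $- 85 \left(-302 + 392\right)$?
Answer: $-7650$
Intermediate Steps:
$- 85 \left(-302 + 392\right) = \left(-85\right) 90 = -7650$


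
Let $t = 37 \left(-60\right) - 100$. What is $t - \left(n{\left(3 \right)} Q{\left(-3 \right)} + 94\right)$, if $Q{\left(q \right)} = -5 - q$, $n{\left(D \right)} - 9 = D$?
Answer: $-2390$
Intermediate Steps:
$n{\left(D \right)} = 9 + D$
$t = -2320$ ($t = -2220 - 100 = -2320$)
$t - \left(n{\left(3 \right)} Q{\left(-3 \right)} + 94\right) = -2320 - \left(\left(9 + 3\right) \left(-5 - -3\right) + 94\right) = -2320 - \left(12 \left(-5 + 3\right) + 94\right) = -2320 - \left(12 \left(-2\right) + 94\right) = -2320 - \left(-24 + 94\right) = -2320 - 70 = -2390$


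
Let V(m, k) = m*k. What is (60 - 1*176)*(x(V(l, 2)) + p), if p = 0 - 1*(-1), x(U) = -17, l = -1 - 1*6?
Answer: 1856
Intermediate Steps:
l = -7 (l = -1 - 6 = -7)
V(m, k) = k*m
p = 1 (p = 0 + 1 = 1)
(60 - 1*176)*(x(V(l, 2)) + p) = (60 - 1*176)*(-17 + 1) = (60 - 176)*(-16) = -116*(-16) = 1856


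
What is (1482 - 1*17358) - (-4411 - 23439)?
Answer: 11974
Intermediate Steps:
(1482 - 1*17358) - (-4411 - 23439) = (1482 - 17358) - 1*(-27850) = -15876 + 27850 = 11974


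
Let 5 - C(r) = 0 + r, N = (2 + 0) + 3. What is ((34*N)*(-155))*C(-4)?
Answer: -237150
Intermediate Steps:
N = 5 (N = 2 + 3 = 5)
C(r) = 5 - r (C(r) = 5 - (0 + r) = 5 - r)
((34*N)*(-155))*C(-4) = ((34*5)*(-155))*(5 - 1*(-4)) = (170*(-155))*(5 + 4) = -26350*9 = -237150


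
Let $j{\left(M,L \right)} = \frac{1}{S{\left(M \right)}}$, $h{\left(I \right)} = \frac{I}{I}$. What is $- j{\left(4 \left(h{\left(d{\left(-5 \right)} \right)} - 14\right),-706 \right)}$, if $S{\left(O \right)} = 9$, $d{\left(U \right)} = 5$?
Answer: $- \frac{1}{9} \approx -0.11111$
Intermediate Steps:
$h{\left(I \right)} = 1$
$j{\left(M,L \right)} = \frac{1}{9}$
$- j{\left(4 \left(h{\left(d{\left(-5 \right)} \right)} - 14\right),-706 \right)} = \left(-1\right) \frac{1}{9} = - \frac{1}{9}$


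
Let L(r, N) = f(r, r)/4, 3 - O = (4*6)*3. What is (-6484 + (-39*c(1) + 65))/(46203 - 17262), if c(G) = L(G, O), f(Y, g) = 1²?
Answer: -25715/115764 ≈ -0.22213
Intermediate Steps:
f(Y, g) = 1
O = -69 (O = 3 - 4*6*3 = 3 - 24*3 = 3 - 1*72 = 3 - 72 = -69)
L(r, N) = ¼ (L(r, N) = 1/4 = 1*(¼) = ¼)
c(G) = ¼
(-6484 + (-39*c(1) + 65))/(46203 - 17262) = (-6484 + (-39*¼ + 65))/(46203 - 17262) = (-6484 + (-39/4 + 65))/28941 = (-6484 + 221/4)*(1/28941) = -25715/4*1/28941 = -25715/115764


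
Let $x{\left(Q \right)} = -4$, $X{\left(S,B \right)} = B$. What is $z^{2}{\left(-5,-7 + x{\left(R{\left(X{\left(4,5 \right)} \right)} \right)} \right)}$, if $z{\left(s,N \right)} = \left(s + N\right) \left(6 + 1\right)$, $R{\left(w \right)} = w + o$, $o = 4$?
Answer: $12544$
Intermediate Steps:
$R{\left(w \right)} = 4 + w$ ($R{\left(w \right)} = w + 4 = 4 + w$)
$z{\left(s,N \right)} = 7 N + 7 s$ ($z{\left(s,N \right)} = \left(N + s\right) 7 = 7 N + 7 s$)
$z^{2}{\left(-5,-7 + x{\left(R{\left(X{\left(4,5 \right)} \right)} \right)} \right)} = \left(7 \left(-7 - 4\right) + 7 \left(-5\right)\right)^{2} = \left(7 \left(-11\right) - 35\right)^{2} = \left(-77 - 35\right)^{2} = \left(-112\right)^{2} = 12544$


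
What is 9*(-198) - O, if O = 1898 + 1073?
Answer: -4753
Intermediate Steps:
O = 2971
9*(-198) - O = 9*(-198) - 1*2971 = -1782 - 2971 = -4753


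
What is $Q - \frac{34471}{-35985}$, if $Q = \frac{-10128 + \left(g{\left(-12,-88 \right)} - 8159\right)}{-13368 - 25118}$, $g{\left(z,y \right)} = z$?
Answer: $\frac{1985140421}{1384918710} \approx 1.4334$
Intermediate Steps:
$Q = \frac{18299}{38486}$ ($Q = \frac{-10128 - 8171}{-13368 - 25118} = \frac{-10128 - 8171}{-38486} = \left(-18299\right) \left(- \frac{1}{38486}\right) = \frac{18299}{38486} \approx 0.47547$)
$Q - \frac{34471}{-35985} = \frac{18299}{38486} - \frac{34471}{-35985} = \frac{18299}{38486} - 34471 \left(- \frac{1}{35985}\right) = \frac{18299}{38486} - - \frac{34471}{35985} = \frac{18299}{38486} + \frac{34471}{35985} = \frac{1985140421}{1384918710}$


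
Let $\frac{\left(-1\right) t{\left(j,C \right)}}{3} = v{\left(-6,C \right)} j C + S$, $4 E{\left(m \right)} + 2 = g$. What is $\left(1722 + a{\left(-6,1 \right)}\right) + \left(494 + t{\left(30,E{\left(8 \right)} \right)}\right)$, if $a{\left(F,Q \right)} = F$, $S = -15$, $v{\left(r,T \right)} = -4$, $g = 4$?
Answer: $2435$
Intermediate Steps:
$E{\left(m \right)} = \frac{1}{2}$ ($E{\left(m \right)} = - \frac{1}{2} + \frac{1}{4} \cdot 4 = - \frac{1}{2} + 1 = \frac{1}{2}$)
$t{\left(j,C \right)} = 45 + 12 C j$ ($t{\left(j,C \right)} = - 3 \left(- 4 j C - 15\right) = - 3 \left(- 4 C j - 15\right) = - 3 \left(-15 - 4 C j\right) = 45 + 12 C j$)
$\left(1722 + a{\left(-6,1 \right)}\right) + \left(494 + t{\left(30,E{\left(8 \right)} \right)}\right) = \left(1722 - 6\right) + \left(494 + \left(45 + 12 \cdot \frac{1}{2} \cdot 30\right)\right) = 1716 + \left(494 + \left(45 + 180\right)\right) = 1716 + \left(494 + 225\right) = 1716 + 719 = 2435$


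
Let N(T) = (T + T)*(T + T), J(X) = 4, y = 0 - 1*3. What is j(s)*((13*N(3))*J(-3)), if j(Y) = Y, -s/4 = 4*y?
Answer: 89856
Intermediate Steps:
y = -3 (y = 0 - 3 = -3)
N(T) = 4*T**2 (N(T) = (2*T)*(2*T) = 4*T**2)
s = 48 (s = -16*(-3) = -4*(-12) = 48)
j(s)*((13*N(3))*J(-3)) = 48*((13*(4*3**2))*4) = 48*((13*(4*9))*4) = 48*((13*36)*4) = 48*(468*4) = 48*1872 = 89856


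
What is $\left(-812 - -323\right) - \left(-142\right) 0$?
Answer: $-489$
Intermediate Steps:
$\left(-812 - -323\right) - \left(-142\right) 0 = \left(-812 + 323\right) - 0 = -489 + 0 = -489$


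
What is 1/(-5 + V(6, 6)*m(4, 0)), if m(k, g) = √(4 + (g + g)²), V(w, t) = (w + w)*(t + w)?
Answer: 1/283 ≈ 0.0035336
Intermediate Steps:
V(w, t) = 2*w*(t + w) (V(w, t) = (2*w)*(t + w) = 2*w*(t + w))
m(k, g) = √(4 + 4*g²) (m(k, g) = √(4 + (2*g)²) = √(4 + 4*g²))
1/(-5 + V(6, 6)*m(4, 0)) = 1/(-5 + (2*6*(6 + 6))*(2*√(1 + 0²))) = 1/(-5 + (2*6*12)*(2*√(1 + 0))) = 1/(-5 + 144*(2*√1)) = 1/(-5 + 144*(2*1)) = 1/(-5 + 144*2) = 1/(-5 + 288) = 1/283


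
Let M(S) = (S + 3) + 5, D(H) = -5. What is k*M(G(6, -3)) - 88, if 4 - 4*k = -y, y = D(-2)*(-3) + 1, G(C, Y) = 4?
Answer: -28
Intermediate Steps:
M(S) = 8 + S (M(S) = (3 + S) + 5 = 8 + S)
y = 16 (y = -5*(-3) + 1 = 15 + 1 = 16)
k = 5 (k = 1 - (-1)*16/4 = 1 - 1/4*(-16) = 1 + 4 = 5)
k*M(G(6, -3)) - 88 = 5*(8 + 4) - 88 = 5*12 - 88 = 60 - 88 = -28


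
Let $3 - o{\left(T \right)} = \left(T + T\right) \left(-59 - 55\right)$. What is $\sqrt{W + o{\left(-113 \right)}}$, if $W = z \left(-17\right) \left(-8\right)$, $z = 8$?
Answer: $i \sqrt{24673} \approx 157.08 i$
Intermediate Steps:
$o{\left(T \right)} = 3 + 228 T$ ($o{\left(T \right)} = 3 - \left(T + T\right) \left(-59 - 55\right) = 3 - 2 T \left(-114\right) = 3 - - 228 T = 3 + 228 T$)
$W = 1088$ ($W = 8 \left(-17\right) \left(-8\right) = \left(-136\right) \left(-8\right) = 1088$)
$\sqrt{W + o{\left(-113 \right)}} = \sqrt{1088 + \left(3 + 228 \left(-113\right)\right)} = \sqrt{1088 + \left(3 - 25764\right)} = \sqrt{1088 - 25761} = \sqrt{-24673} = i \sqrt{24673}$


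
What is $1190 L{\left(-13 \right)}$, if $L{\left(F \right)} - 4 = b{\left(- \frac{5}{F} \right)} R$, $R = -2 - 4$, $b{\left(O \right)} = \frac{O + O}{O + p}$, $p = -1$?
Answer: $13685$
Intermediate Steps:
$b{\left(O \right)} = \frac{2 O}{-1 + O}$ ($b{\left(O \right)} = \frac{O + O}{O - 1} = \frac{2 O}{-1 + O}$)
$R = -6$ ($R = -2 - 4 = -6$)
$L{\left(F \right)} = 4 + \frac{60}{F \left(-1 - \frac{5}{F}\right)}$ ($L{\left(F \right)} = 4 + \frac{2 \left(- \frac{5}{F}\right)}{-1 - \frac{5}{F}} \left(-6\right) = 4 + - \frac{10}{F \left(-1 - \frac{5}{F}\right)} \left(-6\right) = 4 + \frac{60}{F \left(-1 - \frac{5}{F}\right)}$)
$1190 L{\left(-13 \right)} = 1190 \frac{4 \left(-10 - 13\right)}{5 - 13} = 1190 \cdot 4 \frac{1}{-8} \left(-23\right) = 1190 \cdot 4 \left(- \frac{1}{8}\right) \left(-23\right) = 1190 \cdot \frac{23}{2} = 13685$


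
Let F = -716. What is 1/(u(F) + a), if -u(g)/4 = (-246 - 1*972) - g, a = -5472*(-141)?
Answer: 1/773560 ≈ 1.2927e-6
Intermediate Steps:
a = 771552
u(g) = 4872 + 4*g (u(g) = -4*((-246 - 1*972) - g) = -4*((-246 - 972) - g) = -4*(-1218 - g) = 4872 + 4*g)
1/(u(F) + a) = 1/((4872 + 4*(-716)) + 771552) = 1/((4872 - 2864) + 771552) = 1/(2008 + 771552) = 1/773560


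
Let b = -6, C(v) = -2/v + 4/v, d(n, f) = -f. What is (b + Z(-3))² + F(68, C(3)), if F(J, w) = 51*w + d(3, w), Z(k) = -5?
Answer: 463/3 ≈ 154.33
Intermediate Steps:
C(v) = 2/v
F(J, w) = 50*w (F(J, w) = 51*w - w = 50*w)
(b + Z(-3))² + F(68, C(3)) = (-6 - 5)² + 50*(2/3) = (-11)² + 50*(2*(⅓)) = 121 + 50*(⅔) = 121 + 100/3 = 463/3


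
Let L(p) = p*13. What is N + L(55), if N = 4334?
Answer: 5049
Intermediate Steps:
L(p) = 13*p
N + L(55) = 4334 + 13*55 = 4334 + 715 = 5049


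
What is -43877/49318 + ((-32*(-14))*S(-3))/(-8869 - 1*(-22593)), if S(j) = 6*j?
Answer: -249967075/169210058 ≈ -1.4773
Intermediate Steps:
-43877/49318 + ((-32*(-14))*S(-3))/(-8869 - 1*(-22593)) = -43877/49318 + ((-32*(-14))*(6*(-3)))/(-8869 - 1*(-22593)) = -43877*1/49318 + (448*(-18))/(-8869 + 22593) = -43877/49318 - 8064/13724 = -43877/49318 - 8064*1/13724 = -43877/49318 - 2016/3431 = -249967075/169210058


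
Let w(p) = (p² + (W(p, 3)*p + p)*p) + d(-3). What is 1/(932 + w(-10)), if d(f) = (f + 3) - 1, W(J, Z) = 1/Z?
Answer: 3/3493 ≈ 0.00085886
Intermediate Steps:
d(f) = 2 + f (d(f) = (3 + f) - 1 = 2 + f)
w(p) = -1 + 7*p²/3 (w(p) = (p² + (p/3 + p)*p) + (2 - 3) = (p² + (p/3 + p)*p) - 1 = (p² + (4*p/3)*p) - 1 = (p² + 4*p²/3) - 1 = 7*p²/3 - 1 = -1 + 7*p²/3)
1/(932 + w(-10)) = 1/(932 + (-1 + (7/3)*(-10)²)) = 1/(932 + (-1 + (7/3)*100)) = 1/(932 + (-1 + 700/3)) = 1/(932 + 697/3) = 1/(3493/3) = 3/3493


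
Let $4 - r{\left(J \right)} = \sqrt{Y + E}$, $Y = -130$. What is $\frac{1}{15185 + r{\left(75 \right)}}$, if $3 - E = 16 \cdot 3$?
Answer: $\frac{15189}{230705896} + \frac{5 i \sqrt{7}}{230705896} \approx 6.5837 \cdot 10^{-5} + 5.734 \cdot 10^{-8} i$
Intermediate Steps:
$E = -45$ ($E = 3 - 16 \cdot 3 = 3 - 48 = -45$)
$r{\left(J \right)} = 4 - 5 i \sqrt{7}$ ($r{\left(J \right)} = 4 - \sqrt{-130 - 45} = 4 - \sqrt{-175} = 4 - 5 i \sqrt{7}$)
$\frac{1}{15185 + r{\left(75 \right)}} = \frac{1}{15185 + \left(4 - 5 i \sqrt{7}\right)} = \frac{1}{15189 - 5 i \sqrt{7}}$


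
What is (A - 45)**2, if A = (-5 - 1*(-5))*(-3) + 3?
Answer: 1764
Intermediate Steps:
A = 3 (A = (-5 + 5)*(-3) + 3 = 0*(-3) + 3 = 0 + 3 = 3)
(A - 45)**2 = (3 - 45)**2 = (-42)**2 = 1764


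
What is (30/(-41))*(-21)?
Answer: 630/41 ≈ 15.366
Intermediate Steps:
(30/(-41))*(-21) = (30*(-1/41))*(-21) = -30/41*(-21) = 630/41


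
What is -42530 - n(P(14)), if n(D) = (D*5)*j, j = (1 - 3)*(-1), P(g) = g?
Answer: -42670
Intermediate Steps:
j = 2 (j = -2*(-1) = 2)
n(D) = 10*D (n(D) = (D*5)*2 = (5*D)*2 = 10*D)
-42530 - n(P(14)) = -42530 - 10*14 = -42530 - 1*140 = -42530 - 140 = -42670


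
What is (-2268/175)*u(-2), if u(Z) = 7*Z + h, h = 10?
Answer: 1296/25 ≈ 51.840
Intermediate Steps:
u(Z) = 10 + 7*Z (u(Z) = 7*Z + 10 = 10 + 7*Z)
(-2268/175)*u(-2) = (-2268/175)*(10 + 7*(-2)) = (-2268/175)*(10 - 14) = -28*81/175*(-4) = -324/25*(-4) = 1296/25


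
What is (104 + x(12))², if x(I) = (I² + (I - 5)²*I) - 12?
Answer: 678976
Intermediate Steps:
x(I) = -12 + I² + I*(-5 + I)² (x(I) = (I² + (-5 + I)²*I) - 12 = (I² + I*(-5 + I)²) - 12 = -12 + I² + I*(-5 + I)²)
(104 + x(12))² = (104 + (-12 + 12² + 12*(-5 + 12)²))² = (104 + (-12 + 144 + 12*7²))² = (104 + (-12 + 144 + 12*49))² = (104 + (-12 + 144 + 588))² = (104 + 720)² = 824² = 678976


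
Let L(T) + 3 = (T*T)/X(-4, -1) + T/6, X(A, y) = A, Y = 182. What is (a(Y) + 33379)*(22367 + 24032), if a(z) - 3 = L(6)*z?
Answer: 1456000620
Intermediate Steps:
L(T) = -3 - T²/4 + T/6 (L(T) = -3 + ((T*T)/(-4) + T/6) = -3 + (T²*(-¼) + T*(⅙)) = -3 + (-T²/4 + T/6) = -3 - T²/4 + T/6)
a(z) = 3 - 11*z (a(z) = 3 + (-3 - ¼*6² + (⅙)*6)*z = 3 + (-3 - ¼*36 + 1)*z = 3 + (-3 - 9 + 1)*z = 3 - 11*z)
(a(Y) + 33379)*(22367 + 24032) = ((3 - 11*182) + 33379)*(22367 + 24032) = ((3 - 2002) + 33379)*46399 = (-1999 + 33379)*46399 = 31380*46399 = 1456000620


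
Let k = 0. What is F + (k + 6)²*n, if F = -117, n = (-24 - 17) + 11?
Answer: -1197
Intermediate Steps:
n = -30 (n = -41 + 11 = -30)
F + (k + 6)²*n = -117 + (0 + 6)²*(-30) = -117 + 6²*(-30) = -117 + 36*(-30) = -117 - 1080 = -1197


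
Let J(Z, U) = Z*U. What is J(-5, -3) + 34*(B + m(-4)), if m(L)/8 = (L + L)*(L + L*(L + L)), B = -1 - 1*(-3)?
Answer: -60845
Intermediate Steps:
B = 2 (B = -1 + 3 = 2)
J(Z, U) = U*Z
m(L) = 16*L*(L + 2*L²) (m(L) = 8*((L + L)*(L + L*(L + L))) = 8*((2*L)*(L + L*(2*L))) = 8*((2*L)*(L + 2*L²)) = 8*(2*L*(L + 2*L²)) = 16*L*(L + 2*L²))
J(-5, -3) + 34*(B + m(-4)) = -3*(-5) + 34*(2 + (-4)²*(16 + 32*(-4))) = 15 + 34*(2 + 16*(16 - 128)) = 15 + 34*(2 + 16*(-112)) = 15 + 34*(2 - 1792) = 15 + 34*(-1790) = 15 - 60860 = -60845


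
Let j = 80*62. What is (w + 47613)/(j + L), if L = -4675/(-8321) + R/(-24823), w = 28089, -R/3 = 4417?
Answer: 236915353901/15526138436 ≈ 15.259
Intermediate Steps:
R = -13251 (R = -3*4417 = -13251)
j = 4960
L = 226309096/206552183 (L = -4675/(-8321) - 13251/(-24823) = -4675*(-1/8321) - 13251*(-1/24823) = 4675/8321 + 13251/24823 = 226309096/206552183 ≈ 1.0957)
(w + 47613)/(j + L) = (28089 + 47613)/(4960 + 226309096/206552183) = 75702/(1024725136776/206552183) = 75702*(206552183/1024725136776) = 236915353901/15526138436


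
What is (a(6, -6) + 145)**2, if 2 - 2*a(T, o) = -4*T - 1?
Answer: 100489/4 ≈ 25122.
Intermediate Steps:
a(T, o) = 3/2 + 2*T (a(T, o) = 1 - (-4*T - 1)/2 = 1 - (-1 - 4*T)/2 = 1 + (1/2 + 2*T) = 3/2 + 2*T)
(a(6, -6) + 145)**2 = ((3/2 + 2*6) + 145)**2 = ((3/2 + 12) + 145)**2 = (27/2 + 145)**2 = (317/2)**2 = 100489/4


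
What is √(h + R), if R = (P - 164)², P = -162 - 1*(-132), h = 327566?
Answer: 3*√40578 ≈ 604.32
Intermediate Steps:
P = -30 (P = -162 + 132 = -30)
R = 37636 (R = (-30 - 164)² = (-194)² = 37636)
√(h + R) = √(327566 + 37636) = √365202 = 3*√40578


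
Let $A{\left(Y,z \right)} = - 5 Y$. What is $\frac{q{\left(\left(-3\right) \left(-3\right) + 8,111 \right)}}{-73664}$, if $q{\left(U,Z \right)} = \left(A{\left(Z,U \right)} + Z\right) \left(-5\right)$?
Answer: $- \frac{555}{18416} \approx -0.030137$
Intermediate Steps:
$q{\left(U,Z \right)} = 20 Z$ ($q{\left(U,Z \right)} = \left(- 5 Z + Z\right) \left(-5\right) = - 4 Z \left(-5\right) = 20 Z$)
$\frac{q{\left(\left(-3\right) \left(-3\right) + 8,111 \right)}}{-73664} = \frac{20 \cdot 111}{-73664} = 2220 \left(- \frac{1}{73664}\right) = - \frac{555}{18416}$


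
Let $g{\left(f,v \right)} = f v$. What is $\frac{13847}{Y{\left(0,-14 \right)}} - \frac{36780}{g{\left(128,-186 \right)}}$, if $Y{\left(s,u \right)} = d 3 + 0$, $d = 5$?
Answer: $\frac{27518423}{29760} \approx 924.68$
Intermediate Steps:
$Y{\left(s,u \right)} = 15$ ($Y{\left(s,u \right)} = 5 \cdot 3 + 0 = 15 + 0 = 15$)
$\frac{13847}{Y{\left(0,-14 \right)}} - \frac{36780}{g{\left(128,-186 \right)}} = \frac{13847}{15} - \frac{36780}{128 \left(-186\right)} = 13847 \cdot \frac{1}{15} - \frac{36780}{-23808} = \frac{13847}{15} - - \frac{3065}{1984} = \frac{13847}{15} + \frac{3065}{1984} = \frac{27518423}{29760}$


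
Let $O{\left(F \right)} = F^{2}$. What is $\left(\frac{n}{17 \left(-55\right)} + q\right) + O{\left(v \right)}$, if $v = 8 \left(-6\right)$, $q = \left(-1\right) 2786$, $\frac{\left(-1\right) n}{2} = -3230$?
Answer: $- \frac{5378}{11} \approx -488.91$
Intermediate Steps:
$n = 6460$ ($n = \left(-2\right) \left(-3230\right) = 6460$)
$q = -2786$
$v = -48$
$\left(\frac{n}{17 \left(-55\right)} + q\right) + O{\left(v \right)} = \left(\frac{6460}{17 \left(-55\right)} - 2786\right) + \left(-48\right)^{2} = \left(\frac{6460}{-935} - 2786\right) + 2304 = \left(6460 \left(- \frac{1}{935}\right) - 2786\right) + 2304 = \left(- \frac{76}{11} - 2786\right) + 2304 = - \frac{30722}{11} + 2304 = - \frac{5378}{11}$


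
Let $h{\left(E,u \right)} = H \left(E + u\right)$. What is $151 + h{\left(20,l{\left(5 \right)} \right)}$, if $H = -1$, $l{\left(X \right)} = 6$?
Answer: $125$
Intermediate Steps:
$h{\left(E,u \right)} = - E - u$ ($h{\left(E,u \right)} = - (E + u) = - E - u$)
$151 + h{\left(20,l{\left(5 \right)} \right)} = 151 - 26 = 125$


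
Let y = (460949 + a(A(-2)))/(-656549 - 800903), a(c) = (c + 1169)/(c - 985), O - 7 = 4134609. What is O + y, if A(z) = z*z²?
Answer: 498651822516815/120604153 ≈ 4.1346e+6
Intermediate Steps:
O = 4134616 (O = 7 + 4134609 = 4134616)
A(z) = z³
a(c) = (1169 + c)/(-985 + c)
y = -38143433/120604153 (y = (460949 + (1169 + (-2)³)/(-985 + (-2)³))/(-656549 - 800903) = (460949 + (1169 - 8)/(-985 - 8))/(-1457452) = (460949 + 1161/(-993))*(-1/1457452) = (460949 - 1/993*1161)*(-1/1457452) = (460949 - 387/331)*(-1/1457452) = (152573732/331)*(-1/1457452) = -38143433/120604153 ≈ -0.31627)
O + y = 4134616 - 38143433/120604153 = 498651822516815/120604153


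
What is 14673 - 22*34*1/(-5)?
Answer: 74113/5 ≈ 14823.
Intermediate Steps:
14673 - 22*34*1/(-5) = 14673 - 748*1*(-1/5) = 14673 - 748*(-1)/5 = 14673 - 1*(-748/5) = 14673 + 748/5 = 74113/5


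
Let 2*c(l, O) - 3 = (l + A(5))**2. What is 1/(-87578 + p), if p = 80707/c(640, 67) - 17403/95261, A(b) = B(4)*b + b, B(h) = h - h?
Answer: -19815621654/1735408445052127 ≈ -1.1418e-5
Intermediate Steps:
B(h) = 0
A(b) = b (A(b) = 0*b + b = 0 + b = b)
c(l, O) = 3/2 + (5 + l)**2/2 (c(l, O) = 3/2 + (l + 5)**2/2 = 3/2 + (5 + l)**2/2)
p = 4068161885/19815621654 (p = 80707/(3/2 + (5 + 640)**2/2) - 17403/95261 = 80707/(3/2 + (1/2)*645**2) - 17403*1/95261 = 80707/(3/2 + (1/2)*416025) - 17403/95261 = 80707/(3/2 + 416025/2) - 17403/95261 = 80707/208014 - 17403/95261 = 4068161885/19815621654 ≈ 0.20530)
1/(-87578 + p) = 1/(-87578 + 4068161885/19815621654) = 1/(-1735408445052127/19815621654) = -19815621654/1735408445052127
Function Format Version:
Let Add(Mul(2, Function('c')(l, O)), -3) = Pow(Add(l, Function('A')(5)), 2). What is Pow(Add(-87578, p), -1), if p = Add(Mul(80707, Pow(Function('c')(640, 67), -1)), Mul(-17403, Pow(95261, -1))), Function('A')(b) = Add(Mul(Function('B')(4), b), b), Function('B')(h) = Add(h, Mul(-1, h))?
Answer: Rational(-19815621654, 1735408445052127) ≈ -1.1418e-5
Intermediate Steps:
Function('B')(h) = 0
Function('A')(b) = b (Function('A')(b) = Add(Mul(0, b), b) = Add(0, b) = b)
Function('c')(l, O) = Add(Rational(3, 2), Mul(Rational(1, 2), Pow(Add(5, l), 2))) (Function('c')(l, O) = Add(Rational(3, 2), Mul(Rational(1, 2), Pow(Add(l, 5), 2))) = Add(Rational(3, 2), Mul(Rational(1, 2), Pow(Add(5, l), 2))))
p = Rational(4068161885, 19815621654) (p = Add(Mul(80707, Pow(Add(Rational(3, 2), Mul(Rational(1, 2), Pow(Add(5, 640), 2))), -1)), Mul(-17403, Pow(95261, -1))) = Add(Mul(80707, Pow(Add(Rational(3, 2), Mul(Rational(1, 2), Pow(645, 2))), -1)), Mul(-17403, Rational(1, 95261))) = Add(Mul(80707, Pow(Add(Rational(3, 2), Mul(Rational(1, 2), 416025)), -1)), Rational(-17403, 95261)) = Add(Mul(80707, Pow(Add(Rational(3, 2), Rational(416025, 2)), -1)), Rational(-17403, 95261)) = Add(Mul(80707, Pow(208014, -1)), Rational(-17403, 95261)) = Add(Mul(80707, Rational(1, 208014)), Rational(-17403, 95261)) = Add(Rational(80707, 208014), Rational(-17403, 95261)) = Rational(4068161885, 19815621654) ≈ 0.20530)
Pow(Add(-87578, p), -1) = Pow(Add(-87578, Rational(4068161885, 19815621654)), -1) = Pow(Rational(-1735408445052127, 19815621654), -1) = Rational(-19815621654, 1735408445052127)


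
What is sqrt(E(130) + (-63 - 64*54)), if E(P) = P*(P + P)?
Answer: sqrt(30281) ≈ 174.01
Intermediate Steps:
E(P) = 2*P**2 (E(P) = P*(2*P) = 2*P**2)
sqrt(E(130) + (-63 - 64*54)) = sqrt(2*130**2 + (-63 - 64*54)) = sqrt(2*16900 + (-63 - 3456)) = sqrt(33800 - 3519) = sqrt(30281)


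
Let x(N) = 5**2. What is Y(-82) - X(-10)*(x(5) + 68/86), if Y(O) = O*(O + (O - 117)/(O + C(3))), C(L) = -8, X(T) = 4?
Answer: 12460483/1935 ≈ 6439.5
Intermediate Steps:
x(N) = 25
Y(O) = O*(O + (-117 + O)/(-8 + O)) (Y(O) = O*(O + (O - 117)/(O - 8)) = O*(O + (-117 + O)/(-8 + O)))
Y(-82) - X(-10)*(x(5) + 68/86) = -82*(-117 + (-82)**2 - 7*(-82))/(-8 - 82) - 4*(25 + 68/86) = -82*(-117 + 6724 + 574)/(-90) - 4*(25 + 68*(1/86)) = -82*(-1/90)*7181 - 4*(25 + 34/43) = 294421/45 - 4*1109/43 = 294421/45 - 1*4436/43 = 294421/45 - 4436/43 = 12460483/1935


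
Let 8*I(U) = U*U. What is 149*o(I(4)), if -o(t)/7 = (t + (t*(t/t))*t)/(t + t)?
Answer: -3129/2 ≈ -1564.5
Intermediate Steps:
I(U) = U²/8 (I(U) = (U*U)/8 = U²/8)
o(t) = -7*(t + t²)/(2*t) (o(t) = -7*(t + (t*(t/t))*t)/(t + t) = -7*(t + (t*1)*t)/(2*t) = -7*(t + t*t)*1/(2*t) = -7*(t + t²)*1/(2*t) = -7*(t + t²)/(2*t))
149*o(I(4)) = 149*(-7/2 - 7*4²/16) = 149*(-7/2 - 7*16/16) = 149*(-7/2 - 7/2*2) = 149*(-7/2 - 7) = 149*(-21/2) = -3129/2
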